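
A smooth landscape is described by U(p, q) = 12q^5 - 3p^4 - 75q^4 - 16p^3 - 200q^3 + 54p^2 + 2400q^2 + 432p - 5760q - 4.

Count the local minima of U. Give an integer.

U separates as a function of p plus a function of q, so ∇U=0 decouples.
∂U/∂p = -12(p - 3)(p + 3)(p + 4) = 0 at p ∈ {-4, -3, 3}; ∂U/∂q = 60(q - 4)(q - 3)(q - 2)(q + 4) = 0 at q ∈ {-4, 2, 3, 4}.
The Hessian is diagonal: diag(U_pp, U_qq). Second derivatives: U_pp(-4)=-84, U_pp(-3)=72, U_pp(3)=-504; U_qq(-4)=-20160, U_qq(2)=720, U_qq(3)=-420, U_qq(4)=960.
Local minima occur where both diagonal entries positive: (-3, 2), (-3, 4). Count: 2.

2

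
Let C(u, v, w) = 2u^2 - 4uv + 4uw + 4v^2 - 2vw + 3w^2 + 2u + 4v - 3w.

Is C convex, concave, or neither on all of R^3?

convex

C is quadratic, so its Hessian is the constant matrix H = [[4, -4, 4], [-4, 8, -2], [4, -2, 6]].
Leading principal minors: 4, 16, 16.
All positive ⇒ H ≻ 0 ⇒ convex.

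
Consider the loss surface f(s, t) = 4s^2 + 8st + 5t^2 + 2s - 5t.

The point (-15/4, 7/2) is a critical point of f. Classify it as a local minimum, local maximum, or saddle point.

The Hessian of f is constant: H = [[8, 8], [8, 10]].
det(H) = 8·10 − 8² = 16.
det(H) > 0 and tr(H) = 18 > 0, so H is positive definite and the point is a local minimum.

local minimum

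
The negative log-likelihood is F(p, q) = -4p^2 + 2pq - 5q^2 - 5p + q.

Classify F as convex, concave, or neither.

concave

F is quadratic, so its Hessian is the constant matrix H = [[-8, 2], [2, -10]].
det(H) = 76, tr(H) = -18.
det(H) > 0 and tr(H) < 0, so H is negative definite everywhere: concave.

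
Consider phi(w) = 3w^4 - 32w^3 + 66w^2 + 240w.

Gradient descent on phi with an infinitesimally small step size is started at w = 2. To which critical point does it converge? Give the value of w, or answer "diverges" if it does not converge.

phi'(w) = 12(w - 5)(w - 4)(w + 1), so phi'(2) = 216.
Gradient descent moves in the -phi' direction, i.e. w is decreasing.
The nearest critical point in that direction is w = -1, where phi'' = 360 > 0 (a local minimum). The iterate converges there.

-1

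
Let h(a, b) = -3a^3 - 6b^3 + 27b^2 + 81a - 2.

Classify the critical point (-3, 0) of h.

The mixed partial ∂²h/∂a∂b is 0, so the Hessian at any point is diag(h_aa, h_bb) = diag(-18a, 18(-2b + 3)).
At (-3, 0): H = diag(54, 54).
Both eigenvalues are positive, so H is positive definite: a local minimum.

local minimum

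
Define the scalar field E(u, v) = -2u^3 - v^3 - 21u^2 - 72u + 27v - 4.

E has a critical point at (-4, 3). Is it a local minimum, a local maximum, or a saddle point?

The mixed partial ∂²E/∂u∂v is 0, so the Hessian at any point is diag(E_uu, E_vv) = diag(-6(2u + 7), -6v).
At (-4, 3): H = diag(6, -18).
The eigenvalues have opposite signs, so H is indefinite: a saddle point.

saddle point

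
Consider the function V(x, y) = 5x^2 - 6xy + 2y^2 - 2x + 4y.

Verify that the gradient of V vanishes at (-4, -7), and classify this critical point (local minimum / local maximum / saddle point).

local minimum

∇V = (10x - 6y - 2, -6x + 4y + 4); substituting (-4, -7) gives ∇V = (0, 0), so (-4, -7) is indeed a critical point.
The Hessian of V is constant: H = [[10, -6], [-6, 4]].
det(H) = 10·4 − (-6)² = 4.
det(H) > 0 and tr(H) = 14 > 0, so H is positive definite and the point is a local minimum.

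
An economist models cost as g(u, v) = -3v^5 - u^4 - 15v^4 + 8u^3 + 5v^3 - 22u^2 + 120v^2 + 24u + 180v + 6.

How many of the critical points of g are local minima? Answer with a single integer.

2

g separates as a function of u plus a function of v, so ∇g=0 decouples.
∂g/∂u = -4(u - 3)(u - 2)(u - 1) = 0 at u ∈ {1, 2, 3}; ∂g/∂v = -15(v - 2)(v + 1)(v + 2)(v + 3) = 0 at v ∈ {-3, -2, -1, 2}.
The Hessian is diagonal: diag(g_uu, g_vv). Second derivatives: g_uu(1)=-8, g_uu(2)=4, g_uu(3)=-8; g_vv(-3)=150, g_vv(-2)=-60, g_vv(-1)=90, g_vv(2)=-900.
Local minima occur where both diagonal entries positive: (2, -3), (2, -1). Count: 2.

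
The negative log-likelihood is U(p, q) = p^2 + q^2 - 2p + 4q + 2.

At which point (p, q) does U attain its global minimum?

U(p,q) separates as A(p) + B(q) + 2, so its minimum is min A + min B + 2.
A'(p) = 2p - 2 vanishes at p ∈ {1}; B'(q) = 2q + 4 vanishes at q ∈ {-2}.
Local minima of A (where A''>0): A(1)=-1. Local minima of B: B(-2)=-4.
So the global minimum of U is A(1) + B(-2) + 2 = -1 − 4 + 2 = -3, attained at (1, -2).

(1, -2)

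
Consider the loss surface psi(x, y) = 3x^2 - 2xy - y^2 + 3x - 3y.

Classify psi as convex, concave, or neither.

psi is quadratic, so its Hessian is the constant matrix H = [[6, -2], [-2, -2]].
det(H) = -16, tr(H) = 4.
det(H) < 0, so H is indefinite: neither convex nor concave.

neither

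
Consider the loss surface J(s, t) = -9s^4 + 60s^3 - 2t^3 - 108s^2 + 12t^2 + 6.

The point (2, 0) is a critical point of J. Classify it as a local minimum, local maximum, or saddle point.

The mixed partial ∂²J/∂s∂t is 0, so the Hessian at any point is diag(J_ss, J_tt) = diag(36(-3s^2 + 10s - 6), 12(-t + 2)).
At (2, 0): H = diag(72, 24).
Both eigenvalues are positive, so H is positive definite: a local minimum.

local minimum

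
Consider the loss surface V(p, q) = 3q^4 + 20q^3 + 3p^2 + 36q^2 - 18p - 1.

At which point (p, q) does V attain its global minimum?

V(p,q) separates as A(p) + B(q) − 1, so its minimum is min A + min B − 1.
A'(p) = 6p - 18 vanishes at p ∈ {3}; B'(q) = 12q(q + 2)(q + 3) vanishes at q ∈ {-3, -2, 0}.
Local minima of A (where A''>0): A(3)=-27. Local minima of B: B(-3)=27, B(0)=0.
So the global minimum of V is A(3) + B(0) − 1 = -27 + 0 − 1 = -28, attained at (3, 0).

(3, 0)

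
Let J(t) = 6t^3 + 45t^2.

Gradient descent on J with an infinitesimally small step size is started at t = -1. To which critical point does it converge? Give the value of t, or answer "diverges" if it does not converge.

J'(t) = 18t(t + 5), so J'(-1) = -72.
Gradient descent moves in the -J' direction, i.e. t is increasing.
The nearest critical point in that direction is t = 0, where J'' = 90 > 0 (a local minimum). The iterate converges there.

0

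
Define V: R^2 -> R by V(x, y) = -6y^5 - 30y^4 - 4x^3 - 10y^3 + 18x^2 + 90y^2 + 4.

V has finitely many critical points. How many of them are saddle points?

4

V separates as a function of x plus a function of y, so ∇V=0 decouples.
∂V/∂x = -12x(x - 3) = 0 at x ∈ {0, 3}; ∂V/∂y = -30y(y - 1)(y + 2)(y + 3) = 0 at y ∈ {-3, -2, 0, 1}.
The Hessian is diagonal: diag(V_xx, V_yy). Second derivatives: V_xx(0)=36, V_xx(3)=-36; V_yy(-3)=360, V_yy(-2)=-180, V_yy(0)=180, V_yy(1)=-360.
Saddle points occur where the two diagonal entries have opposite signs: (0, -2), (0, 1), (3, -3), (3, 0). Count: 4.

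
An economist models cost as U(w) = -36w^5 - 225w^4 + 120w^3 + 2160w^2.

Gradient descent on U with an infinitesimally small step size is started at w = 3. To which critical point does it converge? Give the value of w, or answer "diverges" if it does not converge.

U'(w) = -180w(w - 2)(w + 3)(w + 4), so U'(3) = -22680.
Gradient descent moves in the -U' direction, i.e. w is increasing.
There is no critical point above w=3, and U' keeps the same sign, so the iterate runs off to +∞.

diverges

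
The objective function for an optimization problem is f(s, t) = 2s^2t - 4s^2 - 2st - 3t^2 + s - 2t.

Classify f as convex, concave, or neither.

The term 2s^2t is cubic, so the Hessian is not constant.
∂²f/∂s² = 4t - 8, which takes both signs as t varies (negative for sufficiently negative t). A diagonal entry of the Hessian changing sign means the Hessian is neither positive- nor negative-semidefinite on all of R^2.

neither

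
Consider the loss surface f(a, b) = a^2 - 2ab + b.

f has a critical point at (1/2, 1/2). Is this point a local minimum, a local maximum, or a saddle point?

The Hessian of f is constant: H = [[2, -2], [-2, 0]].
det(H) = 2·0 − (-2)² = -4.
Since det(H) < 0, H is indefinite and the critical point is a saddle point.

saddle point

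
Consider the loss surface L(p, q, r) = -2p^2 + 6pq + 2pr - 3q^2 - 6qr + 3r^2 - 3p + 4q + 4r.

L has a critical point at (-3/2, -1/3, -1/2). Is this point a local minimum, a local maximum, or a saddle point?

The Hessian is constant: H = [[-4, 6, 2], [6, -6, -6], [2, -6, 6]].
Leading principal minors: Δ₁ = -4, Δ₂ = -12, Δ₃ = -48.
The minors fit neither the all-positive nor the alternating-sign pattern, so H is indefinite: a saddle point.

saddle point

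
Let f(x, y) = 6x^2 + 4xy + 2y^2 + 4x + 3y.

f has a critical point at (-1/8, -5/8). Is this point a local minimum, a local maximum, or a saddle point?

local minimum

The Hessian of f is constant: H = [[12, 4], [4, 4]].
det(H) = 12·4 − 4² = 32.
det(H) > 0 and tr(H) = 16 > 0, so H is positive definite and the point is a local minimum.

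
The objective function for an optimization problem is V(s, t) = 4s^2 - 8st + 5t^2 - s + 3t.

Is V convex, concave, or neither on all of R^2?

V is quadratic, so its Hessian is the constant matrix H = [[8, -8], [-8, 10]].
det(H) = 16, tr(H) = 18.
det(H) > 0 and tr(H) > 0, so H is positive definite everywhere: convex.

convex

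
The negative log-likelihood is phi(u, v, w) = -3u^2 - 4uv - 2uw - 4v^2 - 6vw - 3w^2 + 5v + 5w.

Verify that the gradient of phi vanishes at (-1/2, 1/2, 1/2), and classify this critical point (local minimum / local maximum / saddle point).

∇phi = (-6u - 4v - 2w, -4u - 8v - 6w + 5, -2u - 6v - 6w + 5); substituting (-1/2, 1/2, 1/2) gives ∇phi = (0, 0, 0), so (-1/2, 1/2, 1/2) is indeed a critical point.
The Hessian is constant: H = [[-6, -4, -2], [-4, -8, -6], [-2, -6, -6]].
Leading principal minors: Δ₁ = -6, Δ₂ = 32, Δ₃ = -40.
The minors alternate sign starting negative (−, +, −), so H is negative definite: a local maximum.

local maximum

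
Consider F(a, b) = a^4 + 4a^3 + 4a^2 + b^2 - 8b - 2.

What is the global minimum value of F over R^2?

-18

F(a,b) separates as P(a) + Q(b) − 2, so its minimum is min P + min Q − 2.
P'(a) = 4a(a + 1)(a + 2) vanishes at a ∈ {-2, -1, 0}; Q'(b) = 2b - 8 vanishes at b ∈ {4}.
Local minima of P (where P''>0): P(-2)=0, P(0)=0. Local minima of Q: Q(4)=-16.
So the global minimum of F is P(-2) + Q(4) − 2 = 0 − 16 − 2 = -18, attained at (-2, 4).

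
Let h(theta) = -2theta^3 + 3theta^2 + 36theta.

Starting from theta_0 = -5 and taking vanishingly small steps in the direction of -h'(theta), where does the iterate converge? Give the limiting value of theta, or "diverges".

-2

h'(theta) = -6(theta - 3)(theta + 2), so h'(-5) = -144.
Gradient descent moves in the -h' direction, i.e. theta is increasing.
The nearest critical point in that direction is theta = -2, where h'' = 30 > 0 (a local minimum). The iterate converges there.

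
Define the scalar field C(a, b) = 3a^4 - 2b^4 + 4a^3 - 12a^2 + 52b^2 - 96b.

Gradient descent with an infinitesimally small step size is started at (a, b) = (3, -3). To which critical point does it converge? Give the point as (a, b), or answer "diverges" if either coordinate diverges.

C is separable, so gradient descent decouples: a follows -∂C/∂a, b follows -∂C/∂b.
∂C/∂a = 12a(a - 1)(a + 2); at a=3 this is 360, so a decreases.
∂C/∂b = -8(b - 3)(b - 1)(b + 4); at b=-3 this is -192, so b increases.
a converges to its nearest critical value 1 (a local min of the a-part); b converges to 1. The iterate converges to (1, 1).

(1, 1)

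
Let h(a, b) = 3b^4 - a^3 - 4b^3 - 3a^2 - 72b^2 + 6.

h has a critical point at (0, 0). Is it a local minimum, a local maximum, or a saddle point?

local maximum

The mixed partial ∂²h/∂a∂b is 0, so the Hessian at any point is diag(h_aa, h_bb) = diag(-6(a + 1), 12(3b^2 - 2b - 12)).
At (0, 0): H = diag(-6, -144).
Both eigenvalues are negative, so H is negative definite: a local maximum.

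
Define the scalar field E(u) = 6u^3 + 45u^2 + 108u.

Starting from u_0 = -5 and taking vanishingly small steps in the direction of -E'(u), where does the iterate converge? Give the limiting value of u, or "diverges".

diverges

E'(u) = 18(u + 2)(u + 3), so E'(-5) = 108.
Gradient descent moves in the -E' direction, i.e. u is decreasing.
There is no critical point below u=-5, and E' keeps the same sign, so the iterate runs off to −∞.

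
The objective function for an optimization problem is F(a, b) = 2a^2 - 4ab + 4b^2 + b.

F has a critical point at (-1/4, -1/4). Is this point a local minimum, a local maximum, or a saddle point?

The Hessian of F is constant: H = [[4, -4], [-4, 8]].
det(H) = 4·8 − (-4)² = 16.
det(H) > 0 and tr(H) = 12 > 0, so H is positive definite and the point is a local minimum.

local minimum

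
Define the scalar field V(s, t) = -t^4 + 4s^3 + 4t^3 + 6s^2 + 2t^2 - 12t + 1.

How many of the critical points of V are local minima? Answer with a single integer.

V separates as a function of s plus a function of t, so ∇V=0 decouples.
∂V/∂s = 12s(s + 1) = 0 at s ∈ {-1, 0}; ∂V/∂t = -4(t - 3)(t - 1)(t + 1) = 0 at t ∈ {-1, 1, 3}.
The Hessian is diagonal: diag(V_ss, V_tt). Second derivatives: V_ss(-1)=-12, V_ss(0)=12; V_tt(-1)=-32, V_tt(1)=16, V_tt(3)=-32.
Local minima occur where both diagonal entries positive: (0, 1). Count: 1.

1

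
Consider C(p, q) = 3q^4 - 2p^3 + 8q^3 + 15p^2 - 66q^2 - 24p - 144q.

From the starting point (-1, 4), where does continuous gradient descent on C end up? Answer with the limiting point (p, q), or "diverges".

(1, 3)

C is separable, so gradient descent decouples: p follows -∂C/∂p, q follows -∂C/∂q.
∂C/∂p = -6(p - 4)(p - 1); at p=-1 this is -60, so p increases.
∂C/∂q = 12(q - 3)(q + 1)(q + 4); at q=4 this is 480, so q decreases.
p converges to its nearest critical value 1 (a local min of the p-part); q converges to 3. The iterate converges to (1, 3).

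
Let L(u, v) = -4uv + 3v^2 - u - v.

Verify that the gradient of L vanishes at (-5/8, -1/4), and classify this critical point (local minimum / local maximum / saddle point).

∇L = (-4v - 1, -4u + 6v - 1); substituting (-5/8, -1/4) gives ∇L = (0, 0), so (-5/8, -1/4) is indeed a critical point.
The Hessian of L is constant: H = [[0, -4], [-4, 6]].
det(H) = 0·6 − (-4)² = -16.
Since det(H) < 0, H is indefinite and the critical point is a saddle point.

saddle point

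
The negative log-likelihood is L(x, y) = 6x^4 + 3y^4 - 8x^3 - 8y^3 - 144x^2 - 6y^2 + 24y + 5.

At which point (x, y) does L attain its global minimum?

L(x,y) separates as P(x) + Q(y) + 5, so its minimum is min P + min Q + 5.
P'(x) = 24x(x - 4)(x + 3) vanishes at x ∈ {-3, 0, 4}; Q'(y) = 12(y - 2)(y - 1)(y + 1) vanishes at y ∈ {-1, 1, 2}.
Local minima of P (where P''>0): P(-3)=-594, P(4)=-1280. Local minima of Q: Q(-1)=-19, Q(2)=8.
So the global minimum of L is P(4) + Q(-1) + 5 = -1280 − 19 + 5 = -1294, attained at (4, -1).

(4, -1)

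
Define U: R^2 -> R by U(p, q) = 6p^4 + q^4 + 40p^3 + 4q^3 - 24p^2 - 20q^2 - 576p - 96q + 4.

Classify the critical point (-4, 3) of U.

local minimum

The mixed partial ∂²U/∂p∂q is 0, so the Hessian at any point is diag(U_pp, U_qq) = diag(24(3p^2 + 10p - 2), 4(3q^2 + 6q - 10)).
At (-4, 3): H = diag(144, 140).
Both eigenvalues are positive, so H is positive definite: a local minimum.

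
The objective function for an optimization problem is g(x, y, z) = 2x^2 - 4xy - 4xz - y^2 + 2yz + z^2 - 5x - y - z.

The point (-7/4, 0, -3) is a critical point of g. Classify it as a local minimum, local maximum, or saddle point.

The Hessian is constant: H = [[4, -4, -4], [-4, -2, 2], [-4, 2, 2]].
Leading principal minors: Δ₁ = 4, Δ₂ = -24, Δ₃ = 32.
The minors fit neither the all-positive nor the alternating-sign pattern, so H is indefinite: a saddle point.

saddle point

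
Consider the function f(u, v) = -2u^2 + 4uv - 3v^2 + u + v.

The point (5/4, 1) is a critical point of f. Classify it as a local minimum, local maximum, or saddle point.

The Hessian of f is constant: H = [[-4, 4], [4, -6]].
det(H) = (-4)·(-6) − 4² = 8.
det(H) > 0 and tr(H) = -10 < 0, so H is negative definite and the point is a local maximum.

local maximum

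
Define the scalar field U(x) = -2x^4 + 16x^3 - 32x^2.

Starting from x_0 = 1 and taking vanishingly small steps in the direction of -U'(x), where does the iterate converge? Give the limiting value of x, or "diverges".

U'(x) = -8x(x - 4)(x - 2), so U'(1) = -24.
Gradient descent moves in the -U' direction, i.e. x is increasing.
The nearest critical point in that direction is x = 2, where U'' = 32 > 0 (a local minimum). The iterate converges there.

2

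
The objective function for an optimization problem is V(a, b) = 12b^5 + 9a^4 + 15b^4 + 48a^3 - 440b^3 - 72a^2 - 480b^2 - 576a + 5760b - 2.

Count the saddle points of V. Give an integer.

V separates as a function of a plus a function of b, so ∇V=0 decouples.
∂V/∂a = 36(a - 2)(a + 2)(a + 4) = 0 at a ∈ {-4, -2, 2}; ∂V/∂b = 60(b - 4)(b - 2)(b + 3)(b + 4) = 0 at b ∈ {-4, -3, 2, 4}.
The Hessian is diagonal: diag(V_aa, V_bb). Second derivatives: V_aa(-4)=432, V_aa(-2)=-288, V_aa(2)=864; V_bb(-4)=-2880, V_bb(-3)=2100, V_bb(2)=-3600, V_bb(4)=6720.
Saddle points occur where the two diagonal entries have opposite signs: (-4, -4), (-4, 2), (-2, -3), (-2, 4), (2, -4), (2, 2). Count: 6.

6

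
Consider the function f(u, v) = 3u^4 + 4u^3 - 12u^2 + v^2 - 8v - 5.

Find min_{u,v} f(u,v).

f(u,v) separates as P(u) + Q(v) − 5, so its minimum is min P + min Q − 5.
P'(u) = 12u(u - 1)(u + 2) vanishes at u ∈ {-2, 0, 1}; Q'(v) = 2v - 8 vanishes at v ∈ {4}.
Local minima of P (where P''>0): P(-2)=-32, P(1)=-5. Local minima of Q: Q(4)=-16.
So the global minimum of f is P(-2) + Q(4) − 5 = -32 − 16 − 5 = -53, attained at (-2, 4).

-53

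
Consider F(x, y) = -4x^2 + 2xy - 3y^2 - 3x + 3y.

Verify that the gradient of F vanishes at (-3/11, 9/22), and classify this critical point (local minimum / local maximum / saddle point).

local maximum

∇F = (-8x + 2y - 3, 2x - 6y + 3); substituting (-3/11, 9/22) gives ∇F = (0, 0), so (-3/11, 9/22) is indeed a critical point.
The Hessian of F is constant: H = [[-8, 2], [2, -6]].
det(H) = (-8)·(-6) − 2² = 44.
det(H) > 0 and tr(H) = -14 < 0, so H is negative definite and the point is a local maximum.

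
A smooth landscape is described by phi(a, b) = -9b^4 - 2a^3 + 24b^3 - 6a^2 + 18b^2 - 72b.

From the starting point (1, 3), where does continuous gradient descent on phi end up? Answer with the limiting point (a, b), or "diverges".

diverges

phi is separable, so gradient descent decouples: a follows -∂phi/∂a, b follows -∂phi/∂b.
∂phi/∂a = -6a(a + 2); at a=1 this is -18, so a increases.
∂phi/∂b = -36(b - 2)(b - 1)(b + 1); at b=3 this is -288, so b increases.
The a-coordinate has no critical point in that direction and runs off to infinity.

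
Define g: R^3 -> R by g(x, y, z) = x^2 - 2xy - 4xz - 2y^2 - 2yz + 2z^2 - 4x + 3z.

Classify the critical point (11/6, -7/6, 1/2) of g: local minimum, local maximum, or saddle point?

saddle point

The Hessian is constant: H = [[2, -2, -4], [-2, -4, -2], [-4, -2, 4]].
Leading principal minors: Δ₁ = 2, Δ₂ = -12, Δ₃ = -24.
The minors fit neither the all-positive nor the alternating-sign pattern, so H is indefinite: a saddle point.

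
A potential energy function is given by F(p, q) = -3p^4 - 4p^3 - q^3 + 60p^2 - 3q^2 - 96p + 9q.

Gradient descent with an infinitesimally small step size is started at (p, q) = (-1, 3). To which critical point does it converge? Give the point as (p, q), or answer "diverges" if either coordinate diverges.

F is separable, so gradient descent decouples: p follows -∂F/∂p, q follows -∂F/∂q.
∂F/∂p = -12(p - 2)(p - 1)(p + 4); at p=-1 this is -216, so p increases.
∂F/∂q = -3(q - 1)(q + 3); at q=3 this is -36, so q increases.
The q-coordinate has no critical point in that direction and runs off to infinity.

diverges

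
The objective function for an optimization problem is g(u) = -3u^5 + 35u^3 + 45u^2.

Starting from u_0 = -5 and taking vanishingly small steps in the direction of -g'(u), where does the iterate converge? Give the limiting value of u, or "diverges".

g'(u) = -15u(u - 3)(u + 1)(u + 2), so g'(-5) = -7200.
Gradient descent moves in the -g' direction, i.e. u is increasing.
The nearest critical point in that direction is u = -2, where g'' = 150 > 0 (a local minimum). The iterate converges there.

-2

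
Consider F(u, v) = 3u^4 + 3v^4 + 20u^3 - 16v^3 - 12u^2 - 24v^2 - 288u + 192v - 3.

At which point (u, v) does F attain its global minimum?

F(u,v) separates as P(u) + Q(v) − 3, so its minimum is min P + min Q − 3.
P'(u) = 12(u - 2)(u + 3)(u + 4) vanishes at u ∈ {-4, -3, 2}; Q'(v) = 12(v - 4)(v - 2)(v + 2) vanishes at v ∈ {-2, 2, 4}.
Local minima of P (where P''>0): P(-4)=448, P(2)=-416. Local minima of Q: Q(-2)=-304, Q(4)=128.
So the global minimum of F is P(2) + Q(-2) − 3 = -416 − 304 − 3 = -723, attained at (2, -2).

(2, -2)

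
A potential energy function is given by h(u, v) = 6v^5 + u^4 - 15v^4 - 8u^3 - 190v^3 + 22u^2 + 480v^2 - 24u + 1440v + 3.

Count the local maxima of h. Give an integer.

h separates as a function of u plus a function of v, so ∇h=0 decouples.
∂h/∂u = 4(u - 3)(u - 2)(u - 1) = 0 at u ∈ {1, 2, 3}; ∂h/∂v = 30(v - 4)(v - 3)(v + 1)(v + 4) = 0 at v ∈ {-4, -1, 3, 4}.
The Hessian is diagonal: diag(h_uu, h_vv). Second derivatives: h_uu(1)=8, h_uu(2)=-4, h_uu(3)=8; h_vv(-4)=-5040, h_vv(-1)=1800, h_vv(3)=-840, h_vv(4)=1200.
Local maxima occur where both diagonal entries negative: (2, -4), (2, 3). Count: 2.

2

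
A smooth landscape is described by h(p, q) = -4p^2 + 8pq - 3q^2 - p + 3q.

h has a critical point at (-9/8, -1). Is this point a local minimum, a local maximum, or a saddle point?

The Hessian of h is constant: H = [[-8, 8], [8, -6]].
det(H) = (-8)·(-6) − 8² = -16.
Since det(H) < 0, H is indefinite and the critical point is a saddle point.

saddle point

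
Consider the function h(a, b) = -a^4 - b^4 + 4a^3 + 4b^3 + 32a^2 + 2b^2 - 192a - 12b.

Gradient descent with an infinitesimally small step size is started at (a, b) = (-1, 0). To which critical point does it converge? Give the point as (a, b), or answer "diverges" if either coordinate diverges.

(3, 1)

h is separable, so gradient descent decouples: a follows -∂h/∂a, b follows -∂h/∂b.
∂h/∂a = -4(a - 4)(a - 3)(a + 4); at a=-1 this is -240, so a increases.
∂h/∂b = -4(b - 3)(b - 1)(b + 1); at b=0 this is -12, so b increases.
a converges to its nearest critical value 3 (a local min of the a-part); b converges to 1. The iterate converges to (3, 1).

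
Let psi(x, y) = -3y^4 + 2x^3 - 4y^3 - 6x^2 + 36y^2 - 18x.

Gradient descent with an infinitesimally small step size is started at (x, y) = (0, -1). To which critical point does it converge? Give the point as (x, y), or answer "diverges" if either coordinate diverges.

psi is separable, so gradient descent decouples: x follows -∂psi/∂x, y follows -∂psi/∂y.
∂psi/∂x = 6(x - 3)(x + 1); at x=0 this is -18, so x increases.
∂psi/∂y = -12y(y - 2)(y + 3); at y=-1 this is -72, so y increases.
x converges to its nearest critical value 3 (a local min of the x-part); y converges to 0. The iterate converges to (3, 0).

(3, 0)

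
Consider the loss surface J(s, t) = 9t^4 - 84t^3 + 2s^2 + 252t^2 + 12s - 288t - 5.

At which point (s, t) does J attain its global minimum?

J(s,t) separates as P(s) + Q(t) − 5, so its minimum is min P + min Q − 5.
P'(s) = 4s + 12 vanishes at s ∈ {-3}; Q'(t) = 36(t - 4)(t - 2)(t - 1) vanishes at t ∈ {1, 2, 4}.
Local minima of P (where P''>0): P(-3)=-18. Local minima of Q: Q(1)=-111, Q(4)=-192.
So the global minimum of J is P(-3) + Q(4) − 5 = -18 − 192 − 5 = -215, attained at (-3, 4).

(-3, 4)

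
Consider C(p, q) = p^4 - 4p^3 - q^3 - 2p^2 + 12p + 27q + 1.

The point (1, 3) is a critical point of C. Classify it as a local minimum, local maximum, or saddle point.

local maximum

The mixed partial ∂²C/∂p∂q is 0, so the Hessian at any point is diag(C_pp, C_qq) = diag(4(3p^2 - 6p - 1), -6q).
At (1, 3): H = diag(-16, -18).
Both eigenvalues are negative, so H is negative definite: a local maximum.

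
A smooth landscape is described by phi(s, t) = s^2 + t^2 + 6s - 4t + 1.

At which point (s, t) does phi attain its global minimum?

(-3, 2)

phi(s,t) separates as P(s) + Q(t) + 1, so its minimum is min P + min Q + 1.
P'(s) = 2s + 6 vanishes at s ∈ {-3}; Q'(t) = 2(t - 2) vanishes at t ∈ {2}.
Local minima of P (where P''>0): P(-3)=-9. Local minima of Q: Q(2)=-4.
So the global minimum of phi is P(-3) + Q(2) + 1 = -9 − 4 + 1 = -12, attained at (-3, 2).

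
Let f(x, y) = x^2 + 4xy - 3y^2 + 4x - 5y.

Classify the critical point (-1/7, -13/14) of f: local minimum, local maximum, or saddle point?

The Hessian of f is constant: H = [[2, 4], [4, -6]].
det(H) = 2·(-6) − 4² = -28.
Since det(H) < 0, H is indefinite and the critical point is a saddle point.

saddle point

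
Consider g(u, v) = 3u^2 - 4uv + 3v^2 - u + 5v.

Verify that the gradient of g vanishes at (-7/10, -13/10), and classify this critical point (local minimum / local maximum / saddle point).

local minimum

∇g = (6u - 4v - 1, -4u + 6v + 5); substituting (-7/10, -13/10) gives ∇g = (0, 0), so (-7/10, -13/10) is indeed a critical point.
The Hessian of g is constant: H = [[6, -4], [-4, 6]].
det(H) = 6·6 − (-4)² = 20.
det(H) > 0 and tr(H) = 12 > 0, so H is positive definite and the point is a local minimum.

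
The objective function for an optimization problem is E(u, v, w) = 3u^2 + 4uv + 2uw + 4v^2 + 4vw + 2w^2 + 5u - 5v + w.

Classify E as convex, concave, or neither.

convex

E is quadratic, so its Hessian is the constant matrix H = [[6, 4, 2], [4, 8, 4], [2, 4, 4]].
Leading principal minors: 6, 32, 64.
All positive ⇒ H ≻ 0 ⇒ convex.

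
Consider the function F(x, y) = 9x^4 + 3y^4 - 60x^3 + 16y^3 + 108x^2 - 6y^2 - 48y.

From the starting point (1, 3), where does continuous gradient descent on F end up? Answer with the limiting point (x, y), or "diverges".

(0, 1)

F is separable, so gradient descent decouples: x follows -∂F/∂x, y follows -∂F/∂y.
∂F/∂x = 36x(x - 3)(x - 2); at x=1 this is 72, so x decreases.
∂F/∂y = 12(y - 1)(y + 1)(y + 4); at y=3 this is 672, so y decreases.
x converges to its nearest critical value 0 (a local min of the x-part); y converges to 1. The iterate converges to (0, 1).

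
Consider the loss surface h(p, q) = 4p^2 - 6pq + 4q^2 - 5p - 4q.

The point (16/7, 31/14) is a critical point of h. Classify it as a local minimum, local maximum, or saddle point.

local minimum

The Hessian of h is constant: H = [[8, -6], [-6, 8]].
det(H) = 8·8 − (-6)² = 28.
det(H) > 0 and tr(H) = 16 > 0, so H is positive definite and the point is a local minimum.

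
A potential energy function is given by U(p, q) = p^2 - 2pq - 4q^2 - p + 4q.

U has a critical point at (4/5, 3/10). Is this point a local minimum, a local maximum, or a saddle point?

saddle point

The Hessian of U is constant: H = [[2, -2], [-2, -8]].
det(H) = 2·(-8) − (-2)² = -20.
Since det(H) < 0, H is indefinite and the critical point is a saddle point.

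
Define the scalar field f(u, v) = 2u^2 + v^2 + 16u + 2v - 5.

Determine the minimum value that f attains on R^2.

f(u,v) separates as P(u) + Q(v) − 5, so its minimum is min P + min Q − 5.
P'(u) = 4u + 16 vanishes at u ∈ {-4}; Q'(v) = 2v + 2 vanishes at v ∈ {-1}.
Local minima of P (where P''>0): P(-4)=-32. Local minima of Q: Q(-1)=-1.
So the global minimum of f is P(-4) + Q(-1) − 5 = -32 − 1 − 5 = -38, attained at (-4, -1).

-38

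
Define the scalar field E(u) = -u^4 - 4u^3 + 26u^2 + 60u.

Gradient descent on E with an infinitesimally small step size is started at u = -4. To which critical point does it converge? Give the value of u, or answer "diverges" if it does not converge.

E'(u) = -4(u - 3)(u + 1)(u + 5), so E'(-4) = -84.
Gradient descent moves in the -E' direction, i.e. u is increasing.
The nearest critical point in that direction is u = -1, where E'' = 64 > 0 (a local minimum). The iterate converges there.

-1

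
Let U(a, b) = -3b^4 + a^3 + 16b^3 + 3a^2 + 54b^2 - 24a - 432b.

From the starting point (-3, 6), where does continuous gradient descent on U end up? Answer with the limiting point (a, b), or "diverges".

U is separable, so gradient descent decouples: a follows -∂U/∂a, b follows -∂U/∂b.
∂U/∂a = 3(a - 2)(a + 4); at a=-3 this is -15, so a increases.
∂U/∂b = -12(b - 4)(b - 3)(b + 3); at b=6 this is -648, so b increases.
The b-coordinate has no critical point in that direction and runs off to infinity.

diverges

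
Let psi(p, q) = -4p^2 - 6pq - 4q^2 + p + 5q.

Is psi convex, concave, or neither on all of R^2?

concave

psi is quadratic, so its Hessian is the constant matrix H = [[-8, -6], [-6, -8]].
det(H) = 28, tr(H) = -16.
det(H) > 0 and tr(H) < 0, so H is negative definite everywhere: concave.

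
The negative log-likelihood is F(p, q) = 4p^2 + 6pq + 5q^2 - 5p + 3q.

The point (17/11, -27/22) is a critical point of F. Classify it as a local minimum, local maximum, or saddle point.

The Hessian of F is constant: H = [[8, 6], [6, 10]].
det(H) = 8·10 − 6² = 44.
det(H) > 0 and tr(H) = 18 > 0, so H is positive definite and the point is a local minimum.

local minimum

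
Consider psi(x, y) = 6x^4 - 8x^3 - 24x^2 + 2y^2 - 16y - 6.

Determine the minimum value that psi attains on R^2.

psi(x,y) separates as P(x) + Q(y) − 6, so its minimum is min P + min Q − 6.
P'(x) = 24x(x - 2)(x + 1) vanishes at x ∈ {-1, 0, 2}; Q'(y) = 4y - 16 vanishes at y ∈ {4}.
Local minima of P (where P''>0): P(-1)=-10, P(2)=-64. Local minima of Q: Q(4)=-32.
So the global minimum of psi is P(2) + Q(4) − 6 = -64 − 32 − 6 = -102, attained at (2, 4).

-102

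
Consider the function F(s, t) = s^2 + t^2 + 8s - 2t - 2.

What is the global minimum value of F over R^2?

F(s,t) separates as P(s) + Q(t) − 2, so its minimum is min P + min Q − 2.
P'(s) = 2s + 8 vanishes at s ∈ {-4}; Q'(t) = 2(t - 1) vanishes at t ∈ {1}.
Local minima of P (where P''>0): P(-4)=-16. Local minima of Q: Q(1)=-1.
So the global minimum of F is P(-4) + Q(1) − 2 = -16 − 1 − 2 = -19, attained at (-4, 1).

-19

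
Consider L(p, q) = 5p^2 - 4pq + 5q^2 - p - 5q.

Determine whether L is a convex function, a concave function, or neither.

L is quadratic, so its Hessian is the constant matrix H = [[10, -4], [-4, 10]].
det(H) = 84, tr(H) = 20.
det(H) > 0 and tr(H) > 0, so H is positive definite everywhere: convex.

convex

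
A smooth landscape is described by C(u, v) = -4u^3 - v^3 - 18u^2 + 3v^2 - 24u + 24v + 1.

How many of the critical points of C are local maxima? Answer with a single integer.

1

C separates as a function of u plus a function of v, so ∇C=0 decouples.
∂C/∂u = -12(u + 1)(u + 2) = 0 at u ∈ {-2, -1}; ∂C/∂v = -3(v - 4)(v + 2) = 0 at v ∈ {-2, 4}.
The Hessian is diagonal: diag(C_uu, C_vv). Second derivatives: C_uu(-2)=12, C_uu(-1)=-12; C_vv(-2)=18, C_vv(4)=-18.
Local maxima occur where both diagonal entries negative: (-1, 4). Count: 1.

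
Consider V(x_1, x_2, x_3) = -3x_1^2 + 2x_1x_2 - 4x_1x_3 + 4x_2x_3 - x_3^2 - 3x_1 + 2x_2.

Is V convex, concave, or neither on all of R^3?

neither

V is quadratic, so its Hessian is the constant matrix H = [[-6, 2, -4], [2, 0, 4], [-4, 4, -2]].
Leading principal minors: -6, -4, 40.
Neither pattern holds ⇒ H is indefinite ⇒ neither convex nor concave.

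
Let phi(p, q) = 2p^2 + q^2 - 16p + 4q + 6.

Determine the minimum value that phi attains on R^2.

phi(p,q) separates as A(p) + B(q) + 6, so its minimum is min A + min B + 6.
A'(p) = 4p - 16 vanishes at p ∈ {4}; B'(q) = 2q + 4 vanishes at q ∈ {-2}.
Local minima of A (where A''>0): A(4)=-32. Local minima of B: B(-2)=-4.
So the global minimum of phi is A(4) + B(-2) + 6 = -32 − 4 + 6 = -30, attained at (4, -2).

-30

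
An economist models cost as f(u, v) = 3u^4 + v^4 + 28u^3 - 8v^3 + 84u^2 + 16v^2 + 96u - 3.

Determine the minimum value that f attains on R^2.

-67

f(u,v) separates as P(u) + Q(v) − 3, so its minimum is min P + min Q − 3.
P'(u) = 12(u + 1)(u + 2)(u + 4) vanishes at u ∈ {-4, -2, -1}; Q'(v) = 4v(v - 4)(v - 2) vanishes at v ∈ {0, 2, 4}.
Local minima of P (where P''>0): P(-4)=-64, P(-1)=-37. Local minima of Q: Q(0)=0, Q(4)=0.
So the global minimum of f is P(-4) + Q(0) − 3 = -64 + 0 − 3 = -67, attained at (-4, 0).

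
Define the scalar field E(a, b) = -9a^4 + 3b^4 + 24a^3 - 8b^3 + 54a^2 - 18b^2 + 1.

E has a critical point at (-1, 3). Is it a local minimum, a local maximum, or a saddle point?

The mixed partial ∂²E/∂a∂b is 0, so the Hessian at any point is diag(E_aa, E_bb) = diag(36(-3a^2 + 4a + 3), 12(3b^2 - 4b - 3)).
At (-1, 3): H = diag(-144, 144).
The eigenvalues have opposite signs, so H is indefinite: a saddle point.

saddle point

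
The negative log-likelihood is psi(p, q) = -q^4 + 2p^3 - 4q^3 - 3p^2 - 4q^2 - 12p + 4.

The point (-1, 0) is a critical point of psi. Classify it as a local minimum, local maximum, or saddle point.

The mixed partial ∂²psi/∂p∂q is 0, so the Hessian at any point is diag(psi_pp, psi_qq) = diag(6(2p - 1), -4(3q^2 + 6q + 2)).
At (-1, 0): H = diag(-18, -8).
Both eigenvalues are negative, so H is negative definite: a local maximum.

local maximum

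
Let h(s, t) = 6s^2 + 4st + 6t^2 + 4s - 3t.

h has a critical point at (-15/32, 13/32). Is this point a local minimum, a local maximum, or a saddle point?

The Hessian of h is constant: H = [[12, 4], [4, 12]].
det(H) = 12·12 − 4² = 128.
det(H) > 0 and tr(H) = 24 > 0, so H is positive definite and the point is a local minimum.

local minimum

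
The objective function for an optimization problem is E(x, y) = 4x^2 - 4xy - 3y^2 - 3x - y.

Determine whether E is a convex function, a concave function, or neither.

neither

E is quadratic, so its Hessian is the constant matrix H = [[8, -4], [-4, -6]].
det(H) = -64, tr(H) = 2.
det(H) < 0, so H is indefinite: neither convex nor concave.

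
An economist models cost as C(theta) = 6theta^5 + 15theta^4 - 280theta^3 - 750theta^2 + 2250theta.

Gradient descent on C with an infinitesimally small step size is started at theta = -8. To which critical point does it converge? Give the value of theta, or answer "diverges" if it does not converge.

diverges

C'(theta) = 30(theta - 5)(theta - 1)(theta + 3)(theta + 5), so C'(-8) = 52650.
Gradient descent moves in the -C' direction, i.e. theta is decreasing.
There is no critical point below theta=-8, and C' keeps the same sign, so the iterate runs off to −∞.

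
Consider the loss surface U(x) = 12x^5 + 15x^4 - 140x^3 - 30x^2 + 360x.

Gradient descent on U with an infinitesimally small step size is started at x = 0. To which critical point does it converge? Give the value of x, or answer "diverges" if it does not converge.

U'(x) = 60(x - 2)(x - 1)(x + 1)(x + 3), so U'(0) = 360.
Gradient descent moves in the -U' direction, i.e. x is decreasing.
The nearest critical point in that direction is x = -1, where U'' = 720 > 0 (a local minimum). The iterate converges there.

-1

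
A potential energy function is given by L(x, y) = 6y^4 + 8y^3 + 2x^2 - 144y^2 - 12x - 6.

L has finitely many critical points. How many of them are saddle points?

1

L separates as a function of x plus a function of y, so ∇L=0 decouples.
∂L/∂x = 4(x - 3) = 0 at x ∈ {3}; ∂L/∂y = 24y(y - 3)(y + 4) = 0 at y ∈ {-4, 0, 3}.
The Hessian is diagonal: diag(L_xx, L_yy). Second derivatives: L_xx(3)=4; L_yy(-4)=672, L_yy(0)=-288, L_yy(3)=504.
Saddle points occur where the two diagonal entries have opposite signs: (3, 0). Count: 1.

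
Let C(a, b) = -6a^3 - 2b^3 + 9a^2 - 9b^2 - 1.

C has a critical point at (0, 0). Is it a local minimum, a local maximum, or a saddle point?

saddle point

The mixed partial ∂²C/∂a∂b is 0, so the Hessian at any point is diag(C_aa, C_bb) = diag(18(-2a + 1), -6(2b + 3)).
At (0, 0): H = diag(18, -18).
The eigenvalues have opposite signs, so H is indefinite: a saddle point.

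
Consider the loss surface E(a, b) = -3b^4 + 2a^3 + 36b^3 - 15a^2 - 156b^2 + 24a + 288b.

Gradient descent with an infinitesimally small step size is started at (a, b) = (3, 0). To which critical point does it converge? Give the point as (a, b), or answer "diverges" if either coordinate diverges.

diverges

E is separable, so gradient descent decouples: a follows -∂E/∂a, b follows -∂E/∂b.
∂E/∂a = 6(a - 4)(a - 1); at a=3 this is -12, so a increases.
∂E/∂b = -12(b - 4)(b - 3)(b - 2); at b=0 this is 288, so b decreases.
The b-coordinate has no critical point in that direction and runs off to infinity.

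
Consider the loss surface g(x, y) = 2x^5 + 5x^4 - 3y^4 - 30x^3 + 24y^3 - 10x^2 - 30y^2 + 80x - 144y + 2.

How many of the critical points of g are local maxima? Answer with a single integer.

g separates as a function of x plus a function of y, so ∇g=0 decouples.
∂g/∂x = 10(x - 2)(x - 1)(x + 1)(x + 4) = 0 at x ∈ {-4, -1, 1, 2}; ∂g/∂y = -12(y - 4)(y - 3)(y + 1) = 0 at y ∈ {-1, 3, 4}.
The Hessian is diagonal: diag(g_xx, g_yy). Second derivatives: g_xx(-4)=-900, g_xx(-1)=180, g_xx(1)=-100, g_xx(2)=180; g_yy(-1)=-240, g_yy(3)=48, g_yy(4)=-60.
Local maxima occur where both diagonal entries negative: (-4, -1), (-4, 4), (1, -1), (1, 4). Count: 4.

4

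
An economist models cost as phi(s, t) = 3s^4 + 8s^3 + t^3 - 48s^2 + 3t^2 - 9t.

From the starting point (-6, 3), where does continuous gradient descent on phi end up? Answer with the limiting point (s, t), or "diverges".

phi is separable, so gradient descent decouples: s follows -∂phi/∂s, t follows -∂phi/∂t.
∂phi/∂s = 12s(s - 2)(s + 4); at s=-6 this is -1152, so s increases.
∂phi/∂t = 3(t - 1)(t + 3); at t=3 this is 36, so t decreases.
s converges to its nearest critical value -4 (a local min of the s-part); t converges to 1. The iterate converges to (-4, 1).

(-4, 1)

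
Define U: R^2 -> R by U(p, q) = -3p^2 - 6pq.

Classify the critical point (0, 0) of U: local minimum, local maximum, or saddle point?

The Hessian of U is constant: H = [[-6, -6], [-6, 0]].
det(H) = (-6)·0 − (-6)² = -36.
Since det(H) < 0, H is indefinite and the critical point is a saddle point.

saddle point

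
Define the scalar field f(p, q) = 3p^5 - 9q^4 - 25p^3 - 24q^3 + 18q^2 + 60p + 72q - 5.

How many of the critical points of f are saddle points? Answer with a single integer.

f separates as a function of p plus a function of q, so ∇f=0 decouples.
∂f/∂p = 15(p - 2)(p - 1)(p + 1)(p + 2) = 0 at p ∈ {-2, -1, 1, 2}; ∂f/∂q = -36(q - 1)(q + 1)(q + 2) = 0 at q ∈ {-2, -1, 1}.
The Hessian is diagonal: diag(f_pp, f_qq). Second derivatives: f_pp(-2)=-180, f_pp(-1)=90, f_pp(1)=-90, f_pp(2)=180; f_qq(-2)=-108, f_qq(-1)=72, f_qq(1)=-216.
Saddle points occur where the two diagonal entries have opposite signs: (-2, -1), (-1, -2), (-1, 1), (1, -1), (2, -2), (2, 1). Count: 6.

6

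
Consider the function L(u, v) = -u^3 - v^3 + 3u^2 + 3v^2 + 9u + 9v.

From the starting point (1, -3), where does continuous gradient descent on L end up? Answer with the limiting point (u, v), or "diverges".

(-1, -1)

L is separable, so gradient descent decouples: u follows -∂L/∂u, v follows -∂L/∂v.
∂L/∂u = -3(u - 3)(u + 1); at u=1 this is 12, so u decreases.
∂L/∂v = -3(v - 3)(v + 1); at v=-3 this is -36, so v increases.
u converges to its nearest critical value -1 (a local min of the u-part); v converges to -1. The iterate converges to (-1, -1).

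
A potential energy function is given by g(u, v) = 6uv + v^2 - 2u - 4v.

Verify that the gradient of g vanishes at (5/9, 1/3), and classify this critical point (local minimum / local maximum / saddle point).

∇g = (6v - 2, 6u + 2v - 4); substituting (5/9, 1/3) gives ∇g = (0, 0), so (5/9, 1/3) is indeed a critical point.
The Hessian of g is constant: H = [[0, 6], [6, 2]].
det(H) = 0·2 − 6² = -36.
Since det(H) < 0, H is indefinite and the critical point is a saddle point.

saddle point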